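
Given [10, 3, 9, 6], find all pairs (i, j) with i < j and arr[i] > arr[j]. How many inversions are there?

Finding inversions in [10, 3, 9, 6]:

(0, 1): arr[0]=10 > arr[1]=3
(0, 2): arr[0]=10 > arr[2]=9
(0, 3): arr[0]=10 > arr[3]=6
(2, 3): arr[2]=9 > arr[3]=6

Total inversions: 4

The array has 4 inversion(s): (0,1), (0,2), (0,3), (2,3). Each pair (i,j) satisfies i < j and arr[i] > arr[j].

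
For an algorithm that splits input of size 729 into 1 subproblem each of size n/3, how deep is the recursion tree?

For divide and conquer with division factor 3:

Problem sizes at each level:
Level 0: 729
Level 1: 243
Level 2: 81
Level 3: 27
Level 4: 9
Level 5: 3
Level 6: 1

The root is level 0 and the size-1 base case is level 6 (the tree spans levels 0 through 6, i.e. 7 levels counting the root), so the depth is the number of divisions: log_3(729) = 6

The recursion tree depth is log_3(729) = 6. At each level, the problem size is divided by 3, so it takes 6 divisions to reduce to a base case of size 1. The algorithm makes 1 recursive call at each level.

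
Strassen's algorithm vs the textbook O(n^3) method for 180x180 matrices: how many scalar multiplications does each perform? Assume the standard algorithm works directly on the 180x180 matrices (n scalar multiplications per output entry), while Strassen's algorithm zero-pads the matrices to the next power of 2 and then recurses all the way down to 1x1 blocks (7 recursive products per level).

Matrix multiplication for 180x180 matrices:

Strassen's algorithm requires power-of-2 dimensions. Pad 180x180 to 256x256 (next power of 2).

Standard algorithm: 180^3 = 5832000 multiplications
Strassen's algorithm: 7^(log2(256)) = 7^8 = 5764801 multiplications
Savings: 5832000 - 5764801 = 67199 multiplications

Standard: 5832000 multiplications (180^3). Strassen: 5764801 multiplications (7^8, after padding to 256x256). Strassen reduces 8 recursive multiplications to 7 at each level.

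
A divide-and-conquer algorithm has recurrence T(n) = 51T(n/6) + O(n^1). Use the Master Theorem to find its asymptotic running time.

Master Theorem for T(n) = 51T(n/6) + O(n^1):

a = 51, b = 6, c = 1
log_b(a) = log_6(51) = 2.1944

Case 1: c = 1 < log_6(51) = 2.1944
T(n) = O(n^(log_6 51))

For T(n) = 51T(n/6) + O(n^1): log_6(51) = 2.1944. This is Case 1 of the Master Theorem (c < log_b(a), work dominated by leaves), giving O(n^(log_6 51)).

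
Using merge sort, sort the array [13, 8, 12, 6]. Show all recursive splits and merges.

Merge sort trace:

Split: [13, 8, 12, 6] -> [13, 8] and [12, 6]
  Split: [13, 8] -> [13] and [8]
  Merge: [13] + [8] -> [8, 13]
  Split: [12, 6] -> [12] and [6]
  Merge: [12] + [6] -> [6, 12]
Merge: [8, 13] + [6, 12] -> [6, 8, 12, 13]

Final sorted array: [6, 8, 12, 13]

The merge sort proceeds by recursively splitting the array and merging sorted halves.
After all merges, the sorted array is [6, 8, 12, 13].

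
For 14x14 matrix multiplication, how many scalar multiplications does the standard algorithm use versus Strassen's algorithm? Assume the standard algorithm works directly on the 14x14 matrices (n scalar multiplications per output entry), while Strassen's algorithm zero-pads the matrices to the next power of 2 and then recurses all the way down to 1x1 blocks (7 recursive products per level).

Matrix multiplication for 14x14 matrices:

Strassen's algorithm requires power-of-2 dimensions. Pad 14x14 to 16x16 (next power of 2).

Standard algorithm: 14^3 = 2744 multiplications
Strassen's algorithm: 7^(log2(16)) = 7^4 = 2401 multiplications
Savings: 2744 - 2401 = 343 multiplications

Standard: 2744 multiplications (14^3). Strassen: 2401 multiplications (7^4, after padding to 16x16). Strassen reduces 8 recursive multiplications to 7 at each level.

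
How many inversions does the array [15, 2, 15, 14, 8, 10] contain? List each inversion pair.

Finding inversions in [15, 2, 15, 14, 8, 10]:

(0, 1): arr[0]=15 > arr[1]=2
(0, 3): arr[0]=15 > arr[3]=14
(0, 4): arr[0]=15 > arr[4]=8
(0, 5): arr[0]=15 > arr[5]=10
(2, 3): arr[2]=15 > arr[3]=14
(2, 4): arr[2]=15 > arr[4]=8
(2, 5): arr[2]=15 > arr[5]=10
(3, 4): arr[3]=14 > arr[4]=8
(3, 5): arr[3]=14 > arr[5]=10

Total inversions: 9

The array has 9 inversion(s): (0,1), (0,3), (0,4), (0,5), (2,3), (2,4), (2,5), (3,4), (3,5). Each pair (i,j) satisfies i < j and arr[i] > arr[j].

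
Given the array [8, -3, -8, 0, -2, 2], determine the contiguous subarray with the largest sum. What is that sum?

Using Kadane's algorithm on [8, -3, -8, 0, -2, 2]:

Scanning through the array:
Position 1 (value -3): max_ending_here = 5, max_so_far = 8
Position 2 (value -8): max_ending_here = -3, max_so_far = 8
Position 3 (value 0): max_ending_here = 0, max_so_far = 8
Position 4 (value -2): max_ending_here = -2, max_so_far = 8
Position 5 (value 2): max_ending_here = 2, max_so_far = 8

Maximum subarray: [8]
Maximum sum: 8

The maximum subarray is [8] with sum 8. This subarray runs from index 0 to index 0.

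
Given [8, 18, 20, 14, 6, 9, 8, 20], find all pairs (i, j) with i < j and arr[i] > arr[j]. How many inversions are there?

Finding inversions in [8, 18, 20, 14, 6, 9, 8, 20]:

(0, 4): arr[0]=8 > arr[4]=6
(1, 3): arr[1]=18 > arr[3]=14
(1, 4): arr[1]=18 > arr[4]=6
(1, 5): arr[1]=18 > arr[5]=9
(1, 6): arr[1]=18 > arr[6]=8
(2, 3): arr[2]=20 > arr[3]=14
(2, 4): arr[2]=20 > arr[4]=6
(2, 5): arr[2]=20 > arr[5]=9
(2, 6): arr[2]=20 > arr[6]=8
(3, 4): arr[3]=14 > arr[4]=6
(3, 5): arr[3]=14 > arr[5]=9
(3, 6): arr[3]=14 > arr[6]=8
(5, 6): arr[5]=9 > arr[6]=8

Total inversions: 13

The array has 13 inversion(s): (0,4), (1,3), (1,4), (1,5), (1,6), (2,3), (2,4), (2,5), (2,6), (3,4), (3,5), (3,6), (5,6). Each pair (i,j) satisfies i < j and arr[i] > arr[j].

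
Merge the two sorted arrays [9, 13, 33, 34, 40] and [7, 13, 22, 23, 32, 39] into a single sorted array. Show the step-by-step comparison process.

Merging process:

Compare 9 vs 7: take 7 from right. Merged: [7]
Compare 9 vs 13: take 9 from left. Merged: [7, 9]
Compare 13 vs 13: take 13 from left. Merged: [7, 9, 13]
Compare 33 vs 13: take 13 from right. Merged: [7, 9, 13, 13]
Compare 33 vs 22: take 22 from right. Merged: [7, 9, 13, 13, 22]
Compare 33 vs 23: take 23 from right. Merged: [7, 9, 13, 13, 22, 23]
Compare 33 vs 32: take 32 from right. Merged: [7, 9, 13, 13, 22, 23, 32]
Compare 33 vs 39: take 33 from left. Merged: [7, 9, 13, 13, 22, 23, 32, 33]
Compare 34 vs 39: take 34 from left. Merged: [7, 9, 13, 13, 22, 23, 32, 33, 34]
Compare 40 vs 39: take 39 from right. Merged: [7, 9, 13, 13, 22, 23, 32, 33, 34, 39]
Append remaining from left: [40]. Merged: [7, 9, 13, 13, 22, 23, 32, 33, 34, 39, 40]

Final merged array: [7, 9, 13, 13, 22, 23, 32, 33, 34, 39, 40]
Total comparisons: 10

The merged array is [7, 9, 13, 13, 22, 23, 32, 33, 34, 39, 40], requiring 10 comparisons. The merge step runs in O(n) time where n is the total number of elements.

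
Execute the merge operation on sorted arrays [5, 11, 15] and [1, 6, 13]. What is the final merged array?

Merging process:

Compare 5 vs 1: take 1 from right. Merged: [1]
Compare 5 vs 6: take 5 from left. Merged: [1, 5]
Compare 11 vs 6: take 6 from right. Merged: [1, 5, 6]
Compare 11 vs 13: take 11 from left. Merged: [1, 5, 6, 11]
Compare 15 vs 13: take 13 from right. Merged: [1, 5, 6, 11, 13]
Append remaining from left: [15]. Merged: [1, 5, 6, 11, 13, 15]

Final merged array: [1, 5, 6, 11, 13, 15]
Total comparisons: 5

The merged array is [1, 5, 6, 11, 13, 15], requiring 5 comparisons. The merge step runs in O(n) time where n is the total number of elements.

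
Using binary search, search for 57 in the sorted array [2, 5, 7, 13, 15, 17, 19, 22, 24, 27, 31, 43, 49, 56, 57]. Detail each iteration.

Binary search for 57 in [2, 5, 7, 13, 15, 17, 19, 22, 24, 27, 31, 43, 49, 56, 57]:

lo=0, hi=14, mid=7, arr[mid]=22 -> 22 < 57, search right half
lo=8, hi=14, mid=11, arr[mid]=43 -> 43 < 57, search right half
lo=12, hi=14, mid=13, arr[mid]=56 -> 56 < 57, search right half
lo=14, hi=14, mid=14, arr[mid]=57 -> Found target at index 14!

Binary search finds 57 at index 14 after 4 comparisons. The search repeatedly halves the search space by comparing with the middle element.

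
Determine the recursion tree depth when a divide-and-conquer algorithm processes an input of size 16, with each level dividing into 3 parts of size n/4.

For divide and conquer with division factor 4:

Problem sizes at each level:
Level 0: 16
Level 1: 4
Level 2: 1

The root is level 0 and the size-1 base case is level 2 (the tree spans levels 0 through 2, i.e. 3 levels counting the root), so the depth is the number of divisions: log_4(16) = 2

The recursion tree depth is log_4(16) = 2. At each level, the problem size is divided by 4, so it takes 2 divisions to reduce to a base case of size 1. The algorithm makes 3 recursive calls at each level.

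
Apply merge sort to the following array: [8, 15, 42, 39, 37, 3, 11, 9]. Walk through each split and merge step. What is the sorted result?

Merge sort trace:

Split: [8, 15, 42, 39, 37, 3, 11, 9] -> [8, 15, 42, 39] and [37, 3, 11, 9]
  Split: [8, 15, 42, 39] -> [8, 15] and [42, 39]
    Split: [8, 15] -> [8] and [15]
    Merge: [8] + [15] -> [8, 15]
    Split: [42, 39] -> [42] and [39]
    Merge: [42] + [39] -> [39, 42]
  Merge: [8, 15] + [39, 42] -> [8, 15, 39, 42]
  Split: [37, 3, 11, 9] -> [37, 3] and [11, 9]
    Split: [37, 3] -> [37] and [3]
    Merge: [37] + [3] -> [3, 37]
    Split: [11, 9] -> [11] and [9]
    Merge: [11] + [9] -> [9, 11]
  Merge: [3, 37] + [9, 11] -> [3, 9, 11, 37]
Merge: [8, 15, 39, 42] + [3, 9, 11, 37] -> [3, 8, 9, 11, 15, 37, 39, 42]

Final sorted array: [3, 8, 9, 11, 15, 37, 39, 42]

The merge sort proceeds by recursively splitting the array and merging sorted halves.
After all merges, the sorted array is [3, 8, 9, 11, 15, 37, 39, 42].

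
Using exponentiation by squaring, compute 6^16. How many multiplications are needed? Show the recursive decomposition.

Computing 6^16 by squaring (build up from 6^1; each line after the first costs one multiplication):

6^1 = 6
6^2 = (6^1)^2 = 6^2 = 36
6^4 = (6^2)^2 = 36^2 = 1296
6^8 = (6^4)^2 = 1296^2 = 1679616
6^16 = (6^8)^2 = 1679616^2 = 2821109907456

Result: 2821109907456
Multiplications needed: 4 (4 lines after 6^1)

6^16 = 2821109907456. Using exponentiation by squaring, this requires 4 multiplications. The key idea: if the exponent is even, square the half-power; if odd, multiply by the base once.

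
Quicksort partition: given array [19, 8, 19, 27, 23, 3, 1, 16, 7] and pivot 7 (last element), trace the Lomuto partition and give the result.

Lomuto partition with pivot = 7:

Initial array: [19, 8, 19, 27, 23, 3, 1, 16, 7]

arr[0]=19 > 7: no swap
arr[1]=8 > 7: no swap
arr[2]=19 > 7: no swap
arr[3]=27 > 7: no swap
arr[4]=23 > 7: no swap
arr[5]=3 <= 7: swap with position 0, array becomes [3, 8, 19, 27, 23, 19, 1, 16, 7]
arr[6]=1 <= 7: swap with position 1, array becomes [3, 1, 19, 27, 23, 19, 8, 16, 7]
arr[7]=16 > 7: no swap

Place pivot at position 2: [3, 1, 7, 27, 23, 19, 8, 16, 19]
Pivot position: 2

After partitioning with pivot 7, the array becomes [3, 1, 7, 27, 23, 19, 8, 16, 19]. The pivot is placed at index 2. All elements to the left of the pivot are <= 7, and all elements to the right are > 7.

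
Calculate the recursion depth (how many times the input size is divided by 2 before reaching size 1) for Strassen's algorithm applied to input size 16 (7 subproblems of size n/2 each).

For divide and conquer with division factor 2:

Problem sizes at each level:
Level 0: 16
Level 1: 8
Level 2: 4
Level 3: 2
Level 4: 1

The root is level 0 and the size-1 base case is level 4 (the tree spans levels 0 through 4, i.e. 5 levels counting the root), so the depth is the number of divisions: log_2(16) = 4

The recursion tree depth is log_2(16) = 4. At each level, the problem size is divided by 2, so it takes 4 divisions to reduce to a base case of size 1. The algorithm makes 7 recursive calls at each level.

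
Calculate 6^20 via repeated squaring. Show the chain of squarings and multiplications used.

Computing 6^20 by squaring (build up from 6^1; each line after the first costs one multiplication):

6^1 = 6
6^2 = (6^1)^2 = 6^2 = 36
6^4 = (6^2)^2 = 36^2 = 1296
6^5 = 6 * 6^4 = 6 * 1296 = 7776
6^10 = (6^5)^2 = 7776^2 = 60466176
6^20 = (6^10)^2 = 60466176^2 = 3656158440062976

Result: 3656158440062976
Multiplications needed: 5 (5 lines after 6^1)

6^20 = 3656158440062976. Using exponentiation by squaring, this requires 5 multiplications. The key idea: if the exponent is even, square the half-power; if odd, multiply by the base once.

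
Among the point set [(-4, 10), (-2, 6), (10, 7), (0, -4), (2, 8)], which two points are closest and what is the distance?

Computing all pairwise distances among 5 points:

d((-4, 10), (-2, 6)) = 4.4721 <-- minimum
d((-4, 10), (10, 7)) = 14.3178
d((-4, 10), (0, -4)) = 14.5602
d((-4, 10), (2, 8)) = 6.3246
d((-2, 6), (10, 7)) = 12.0416
d((-2, 6), (0, -4)) = 10.198
d((-2, 6), (2, 8)) = 4.4721 <-- minimum
d((10, 7), (0, -4)) = 14.8661
d((10, 7), (2, 8)) = 8.0623
d((0, -4), (2, 8)) = 12.1655

Minimum distance: 4.4721 (tie among 2 pairs: (-4, 10) and (-2, 6); (-2, 6) and (2, 8))

The minimum Euclidean distance is 4.4721. There is a tie: 2 pairs achieve this minimum — (-4, 10) and (-2, 6); (-2, 6) and (2, 8). Any of these is a valid closest pair. For 5 points, brute-force pairwise comparison is shown above. For large n, the divide-and-conquer algorithm (sort by x, recurse on halves, check the dividing strip) achieves O(n log n).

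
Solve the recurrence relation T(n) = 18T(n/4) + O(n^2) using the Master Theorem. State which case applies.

Master Theorem for T(n) = 18T(n/4) + O(n^2):

a = 18, b = 4, c = 2
log_b(a) = log_4(18) = 2.0850

Case 1: c = 2 < log_4(18) = 2.0850
T(n) = O(n^(log_4 18))

For T(n) = 18T(n/4) + O(n^2): log_4(18) = 2.0850. This is Case 1 of the Master Theorem (c < log_b(a), work dominated by leaves), giving O(n^(log_4 18)).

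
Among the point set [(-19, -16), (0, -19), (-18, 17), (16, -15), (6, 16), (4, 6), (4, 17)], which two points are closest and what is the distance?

Computing all pairwise distances among 7 points:

d((-19, -16), (0, -19)) = 19.2354
d((-19, -16), (-18, 17)) = 33.0151
d((-19, -16), (16, -15)) = 35.0143
d((-19, -16), (6, 16)) = 40.6079
d((-19, -16), (4, 6)) = 31.8277
d((-19, -16), (4, 17)) = 40.2244
d((0, -19), (-18, 17)) = 40.2492
d((0, -19), (16, -15)) = 16.4924
d((0, -19), (6, 16)) = 35.5106
d((0, -19), (4, 6)) = 25.318
d((0, -19), (4, 17)) = 36.2215
d((-18, 17), (16, -15)) = 46.6905
d((-18, 17), (6, 16)) = 24.0208
d((-18, 17), (4, 6)) = 24.5967
d((-18, 17), (4, 17)) = 22.0
d((16, -15), (6, 16)) = 32.573
d((16, -15), (4, 6)) = 24.1868
d((16, -15), (4, 17)) = 34.176
d((6, 16), (4, 6)) = 10.198
d((6, 16), (4, 17)) = 2.2361 <-- minimum
d((4, 6), (4, 17)) = 11.0

Closest pair: (6, 16) and (4, 17) with distance 2.2361

The closest pair is (6, 16) and (4, 17) with Euclidean distance 2.2361. For 7 points, brute-force pairwise comparison is shown above. For large n, the divide-and-conquer algorithm (sort by x, recurse on halves, check the dividing strip) achieves O(n log n).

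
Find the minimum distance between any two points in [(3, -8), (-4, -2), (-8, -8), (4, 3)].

Computing all pairwise distances among 4 points:

d((3, -8), (-4, -2)) = 9.2195
d((3, -8), (-8, -8)) = 11.0
d((3, -8), (4, 3)) = 11.0454
d((-4, -2), (-8, -8)) = 7.2111 <-- minimum
d((-4, -2), (4, 3)) = 9.434
d((-8, -8), (4, 3)) = 16.2788

Closest pair: (-4, -2) and (-8, -8) with distance 7.2111

The closest pair is (-4, -2) and (-8, -8) with Euclidean distance 7.2111. For 4 points, brute-force pairwise comparison is shown above. For large n, the divide-and-conquer algorithm (sort by x, recurse on halves, check the dividing strip) achieves O(n log n).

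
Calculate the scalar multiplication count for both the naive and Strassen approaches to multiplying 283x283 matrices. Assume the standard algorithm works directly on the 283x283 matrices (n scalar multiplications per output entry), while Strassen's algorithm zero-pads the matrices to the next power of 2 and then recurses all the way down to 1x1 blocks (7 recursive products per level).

Matrix multiplication for 283x283 matrices:

Strassen's algorithm requires power-of-2 dimensions. Pad 283x283 to 512x512 (next power of 2).

Standard algorithm: 283^3 = 22665187 multiplications
Strassen's algorithm: 7^(log2(512)) = 7^9 = 40353607 multiplications
Difference: 22665187 - 40353607 = -17688420 (Strassen uses MORE here due to padding overhead — for small or just-over-power-of-2 n, padding can outweigh the per-level savings)

Standard: 22665187 multiplications (283^3). Strassen: 40353607 multiplications (7^9, after padding to 512x512). Strassen reduces 8 recursive multiplications to 7 at each level.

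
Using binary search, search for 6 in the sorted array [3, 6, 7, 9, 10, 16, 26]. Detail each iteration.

Binary search for 6 in [3, 6, 7, 9, 10, 16, 26]:

lo=0, hi=6, mid=3, arr[mid]=9 -> 9 > 6, search left half
lo=0, hi=2, mid=1, arr[mid]=6 -> Found target at index 1!

Binary search finds 6 at index 1 after 2 comparisons. The search repeatedly halves the search space by comparing with the middle element.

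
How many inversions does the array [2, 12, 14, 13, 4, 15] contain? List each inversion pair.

Finding inversions in [2, 12, 14, 13, 4, 15]:

(1, 4): arr[1]=12 > arr[4]=4
(2, 3): arr[2]=14 > arr[3]=13
(2, 4): arr[2]=14 > arr[4]=4
(3, 4): arr[3]=13 > arr[4]=4

Total inversions: 4

The array has 4 inversion(s): (1,4), (2,3), (2,4), (3,4). Each pair (i,j) satisfies i < j and arr[i] > arr[j].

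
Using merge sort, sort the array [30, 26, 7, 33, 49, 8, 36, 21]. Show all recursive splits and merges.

Merge sort trace:

Split: [30, 26, 7, 33, 49, 8, 36, 21] -> [30, 26, 7, 33] and [49, 8, 36, 21]
  Split: [30, 26, 7, 33] -> [30, 26] and [7, 33]
    Split: [30, 26] -> [30] and [26]
    Merge: [30] + [26] -> [26, 30]
    Split: [7, 33] -> [7] and [33]
    Merge: [7] + [33] -> [7, 33]
  Merge: [26, 30] + [7, 33] -> [7, 26, 30, 33]
  Split: [49, 8, 36, 21] -> [49, 8] and [36, 21]
    Split: [49, 8] -> [49] and [8]
    Merge: [49] + [8] -> [8, 49]
    Split: [36, 21] -> [36] and [21]
    Merge: [36] + [21] -> [21, 36]
  Merge: [8, 49] + [21, 36] -> [8, 21, 36, 49]
Merge: [7, 26, 30, 33] + [8, 21, 36, 49] -> [7, 8, 21, 26, 30, 33, 36, 49]

Final sorted array: [7, 8, 21, 26, 30, 33, 36, 49]

The merge sort proceeds by recursively splitting the array and merging sorted halves.
After all merges, the sorted array is [7, 8, 21, 26, 30, 33, 36, 49].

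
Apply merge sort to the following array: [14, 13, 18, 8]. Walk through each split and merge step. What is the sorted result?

Merge sort trace:

Split: [14, 13, 18, 8] -> [14, 13] and [18, 8]
  Split: [14, 13] -> [14] and [13]
  Merge: [14] + [13] -> [13, 14]
  Split: [18, 8] -> [18] and [8]
  Merge: [18] + [8] -> [8, 18]
Merge: [13, 14] + [8, 18] -> [8, 13, 14, 18]

Final sorted array: [8, 13, 14, 18]

The merge sort proceeds by recursively splitting the array and merging sorted halves.
After all merges, the sorted array is [8, 13, 14, 18].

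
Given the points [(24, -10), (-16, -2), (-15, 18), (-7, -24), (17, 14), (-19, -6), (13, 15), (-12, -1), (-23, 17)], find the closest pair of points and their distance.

Computing all pairwise distances among 9 points:

d((24, -10), (-16, -2)) = 40.7922
d((24, -10), (-15, 18)) = 48.0104
d((24, -10), (-7, -24)) = 34.0147
d((24, -10), (17, 14)) = 25.0
d((24, -10), (-19, -6)) = 43.1856
d((24, -10), (13, 15)) = 27.313
d((24, -10), (-12, -1)) = 37.108
d((24, -10), (-23, 17)) = 54.2033
d((-16, -2), (-15, 18)) = 20.025
d((-16, -2), (-7, -24)) = 23.7697
d((-16, -2), (17, 14)) = 36.6742
d((-16, -2), (-19, -6)) = 5.0
d((-16, -2), (13, 15)) = 33.6155
d((-16, -2), (-12, -1)) = 4.1231 <-- minimum
d((-16, -2), (-23, 17)) = 20.2485
d((-15, 18), (-7, -24)) = 42.7551
d((-15, 18), (17, 14)) = 32.249
d((-15, 18), (-19, -6)) = 24.3311
d((-15, 18), (13, 15)) = 28.1603
d((-15, 18), (-12, -1)) = 19.2354
d((-15, 18), (-23, 17)) = 8.0623
d((-7, -24), (17, 14)) = 44.9444
d((-7, -24), (-19, -6)) = 21.6333
d((-7, -24), (13, 15)) = 43.8292
d((-7, -24), (-12, -1)) = 23.5372
d((-7, -24), (-23, 17)) = 44.0114
d((17, 14), (-19, -6)) = 41.1825
d((17, 14), (13, 15)) = 4.1231 <-- minimum
d((17, 14), (-12, -1)) = 32.6497
d((17, 14), (-23, 17)) = 40.1123
d((-19, -6), (13, 15)) = 38.2753
d((-19, -6), (-12, -1)) = 8.6023
d((-19, -6), (-23, 17)) = 23.3452
d((13, 15), (-12, -1)) = 29.6816
d((13, 15), (-23, 17)) = 36.0555
d((-12, -1), (-23, 17)) = 21.095

Minimum distance: 4.1231 (tie among 2 pairs: (-16, -2) and (-12, -1); (17, 14) and (13, 15))

The minimum Euclidean distance is 4.1231. There is a tie: 2 pairs achieve this minimum — (-16, -2) and (-12, -1); (17, 14) and (13, 15). Any of these is a valid closest pair. For 9 points, brute-force pairwise comparison is shown above. For large n, the divide-and-conquer algorithm (sort by x, recurse on halves, check the dividing strip) achieves O(n log n).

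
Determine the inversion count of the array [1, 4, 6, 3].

Finding inversions in [1, 4, 6, 3]:

(1, 3): arr[1]=4 > arr[3]=3
(2, 3): arr[2]=6 > arr[3]=3

Total inversions: 2

The array has 2 inversion(s): (1,3), (2,3). Each pair (i,j) satisfies i < j and arr[i] > arr[j].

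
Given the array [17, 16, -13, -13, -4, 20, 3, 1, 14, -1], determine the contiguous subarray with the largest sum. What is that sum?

Using Kadane's algorithm on [17, 16, -13, -13, -4, 20, 3, 1, 14, -1]:

Scanning through the array:
Position 1 (value 16): max_ending_here = 33, max_so_far = 33
Position 2 (value -13): max_ending_here = 20, max_so_far = 33
Position 3 (value -13): max_ending_here = 7, max_so_far = 33
Position 4 (value -4): max_ending_here = 3, max_so_far = 33
Position 5 (value 20): max_ending_here = 23, max_so_far = 33
Position 6 (value 3): max_ending_here = 26, max_so_far = 33
Position 7 (value 1): max_ending_here = 27, max_so_far = 33
Position 8 (value 14): max_ending_here = 41, max_so_far = 41
Position 9 (value -1): max_ending_here = 40, max_so_far = 41

Maximum subarray: [17, 16, -13, -13, -4, 20, 3, 1, 14]
Maximum sum: 41

The maximum subarray is [17, 16, -13, -13, -4, 20, 3, 1, 14] with sum 41. This subarray runs from index 0 to index 8.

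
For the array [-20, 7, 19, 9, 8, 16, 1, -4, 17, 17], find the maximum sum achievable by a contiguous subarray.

Using Kadane's algorithm on [-20, 7, 19, 9, 8, 16, 1, -4, 17, 17]:

Scanning through the array:
Position 1 (value 7): max_ending_here = 7, max_so_far = 7
Position 2 (value 19): max_ending_here = 26, max_so_far = 26
Position 3 (value 9): max_ending_here = 35, max_so_far = 35
Position 4 (value 8): max_ending_here = 43, max_so_far = 43
Position 5 (value 16): max_ending_here = 59, max_so_far = 59
Position 6 (value 1): max_ending_here = 60, max_so_far = 60
Position 7 (value -4): max_ending_here = 56, max_so_far = 60
Position 8 (value 17): max_ending_here = 73, max_so_far = 73
Position 9 (value 17): max_ending_here = 90, max_so_far = 90

Maximum subarray: [7, 19, 9, 8, 16, 1, -4, 17, 17]
Maximum sum: 90

The maximum subarray is [7, 19, 9, 8, 16, 1, -4, 17, 17] with sum 90. This subarray runs from index 1 to index 9.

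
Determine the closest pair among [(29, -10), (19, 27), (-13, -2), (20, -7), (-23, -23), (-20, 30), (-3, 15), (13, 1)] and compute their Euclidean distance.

Computing all pairwise distances among 8 points:

d((29, -10), (19, 27)) = 38.3275
d((29, -10), (-13, -2)) = 42.7551
d((29, -10), (20, -7)) = 9.4868 <-- minimum
d((29, -10), (-23, -23)) = 53.6004
d((29, -10), (-20, 30)) = 63.2535
d((29, -10), (-3, 15)) = 40.6079
d((29, -10), (13, 1)) = 19.4165
d((19, 27), (-13, -2)) = 43.1856
d((19, 27), (20, -7)) = 34.0147
d((19, 27), (-23, -23)) = 65.2993
d((19, 27), (-20, 30)) = 39.1152
d((19, 27), (-3, 15)) = 25.0599
d((19, 27), (13, 1)) = 26.6833
d((-13, -2), (20, -7)) = 33.3766
d((-13, -2), (-23, -23)) = 23.2594
d((-13, -2), (-20, 30)) = 32.7567
d((-13, -2), (-3, 15)) = 19.7231
d((-13, -2), (13, 1)) = 26.1725
d((20, -7), (-23, -23)) = 45.8803
d((20, -7), (-20, 30)) = 54.4885
d((20, -7), (-3, 15)) = 31.8277
d((20, -7), (13, 1)) = 10.6301
d((-23, -23), (-20, 30)) = 53.0848
d((-23, -23), (-3, 15)) = 42.9418
d((-23, -23), (13, 1)) = 43.2666
d((-20, 30), (-3, 15)) = 22.6716
d((-20, 30), (13, 1)) = 43.9318
d((-3, 15), (13, 1)) = 21.2603

Closest pair: (29, -10) and (20, -7) with distance 9.4868

The closest pair is (29, -10) and (20, -7) with Euclidean distance 9.4868. For 8 points, brute-force pairwise comparison is shown above. For large n, the divide-and-conquer algorithm (sort by x, recurse on halves, check the dividing strip) achieves O(n log n).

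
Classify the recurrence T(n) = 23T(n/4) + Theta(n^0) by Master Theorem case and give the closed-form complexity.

Master Theorem for T(n) = 23T(n/4) + O(n^0):

a = 23, b = 4, c = 0
log_b(a) = log_4(23) = 2.2618

Case 1: c = 0 < log_4(23) = 2.2618
T(n) = O(n^(log_4 23))

For T(n) = 23T(n/4) + O(n^0): log_4(23) = 2.2618. This is Case 1 of the Master Theorem (c < log_b(a), work dominated by leaves), giving O(n^(log_4 23)).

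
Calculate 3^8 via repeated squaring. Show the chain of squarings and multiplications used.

Computing 3^8 by squaring (build up from 3^1; each line after the first costs one multiplication):

3^1 = 3
3^2 = (3^1)^2 = 3^2 = 9
3^4 = (3^2)^2 = 9^2 = 81
3^8 = (3^4)^2 = 81^2 = 6561

Result: 6561
Multiplications needed: 3 (3 lines after 3^1)

3^8 = 6561. Using exponentiation by squaring, this requires 3 multiplications. The key idea: if the exponent is even, square the half-power; if odd, multiply by the base once.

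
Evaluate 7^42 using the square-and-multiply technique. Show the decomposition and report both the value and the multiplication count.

Computing 7^42 by squaring (build up from 7^1; each line after the first costs one multiplication):

7^1 = 7
7^2 = (7^1)^2 = 7^2 = 49
7^4 = (7^2)^2 = 49^2 = 2401
7^5 = 7 * 7^4 = 7 * 2401 = 16807
7^10 = (7^5)^2 = 16807^2 = 282475249
7^20 = (7^10)^2 = 282475249^2 = 79792266297612001
7^21 = 7 * 7^20 = 7 * 79792266297612001 = 558545864083284007
7^42 = (7^21)^2 = 558545864083284007^2 = 311973482284542371301330321821976049

Result: 311973482284542371301330321821976049
Multiplications needed: 7 (7 lines after 7^1)

7^42 = 311973482284542371301330321821976049. Using exponentiation by squaring, this requires 7 multiplications. The key idea: if the exponent is even, square the half-power; if odd, multiply by the base once.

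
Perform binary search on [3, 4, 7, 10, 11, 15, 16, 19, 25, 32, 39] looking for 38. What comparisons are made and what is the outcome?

Binary search for 38 in [3, 4, 7, 10, 11, 15, 16, 19, 25, 32, 39]:

lo=0, hi=10, mid=5, arr[mid]=15 -> 15 < 38, search right half
lo=6, hi=10, mid=8, arr[mid]=25 -> 25 < 38, search right half
lo=9, hi=10, mid=9, arr[mid]=32 -> 32 < 38, search right half
lo=10, hi=10, mid=10, arr[mid]=39 -> 39 > 38, search left half
lo=10 > hi=9, target 38 not found

Binary search determines that 38 is not in the array after 4 comparisons. The search space was exhausted without finding the target.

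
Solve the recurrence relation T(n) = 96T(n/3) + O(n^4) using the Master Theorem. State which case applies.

Master Theorem for T(n) = 96T(n/3) + O(n^4):

a = 96, b = 3, c = 4
log_b(a) = log_3(96) = 4.1546

Case 1: c = 4 < log_3(96) = 4.1546
T(n) = O(n^(log_3 96))

For T(n) = 96T(n/3) + O(n^4): log_3(96) = 4.1546. This is Case 1 of the Master Theorem (c < log_b(a), work dominated by leaves), giving O(n^(log_3 96)).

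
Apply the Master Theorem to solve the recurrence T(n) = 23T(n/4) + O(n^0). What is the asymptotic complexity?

Master Theorem for T(n) = 23T(n/4) + O(n^0):

a = 23, b = 4, c = 0
log_b(a) = log_4(23) = 2.2618

Case 1: c = 0 < log_4(23) = 2.2618
T(n) = O(n^(log_4 23))

For T(n) = 23T(n/4) + O(n^0): log_4(23) = 2.2618. This is Case 1 of the Master Theorem (c < log_b(a), work dominated by leaves), giving O(n^(log_4 23)).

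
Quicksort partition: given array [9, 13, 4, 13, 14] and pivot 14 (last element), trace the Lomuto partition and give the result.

Lomuto partition with pivot = 14:

Initial array: [9, 13, 4, 13, 14]

arr[0]=9 <= 14: swap with position 0, array becomes [9, 13, 4, 13, 14]
arr[1]=13 <= 14: swap with position 1, array becomes [9, 13, 4, 13, 14]
arr[2]=4 <= 14: swap with position 2, array becomes [9, 13, 4, 13, 14]
arr[3]=13 <= 14: swap with position 3, array becomes [9, 13, 4, 13, 14]

Place pivot at position 4: [9, 13, 4, 13, 14]
Pivot position: 4

After partitioning with pivot 14, the array becomes [9, 13, 4, 13, 14]. The pivot is placed at index 4. All elements to the left of the pivot are <= 14, and all elements to the right are > 14.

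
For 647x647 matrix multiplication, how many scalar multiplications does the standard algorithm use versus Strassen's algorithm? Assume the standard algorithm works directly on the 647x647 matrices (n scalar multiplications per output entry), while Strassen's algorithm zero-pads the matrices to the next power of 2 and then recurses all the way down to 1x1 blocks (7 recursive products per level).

Matrix multiplication for 647x647 matrices:

Strassen's algorithm requires power-of-2 dimensions. Pad 647x647 to 1024x1024 (next power of 2).

Standard algorithm: 647^3 = 270840023 multiplications
Strassen's algorithm: 7^(log2(1024)) = 7^10 = 282475249 multiplications
Difference: 270840023 - 282475249 = -11635226 (Strassen uses MORE here due to padding overhead — for small or just-over-power-of-2 n, padding can outweigh the per-level savings)

Standard: 270840023 multiplications (647^3). Strassen: 282475249 multiplications (7^10, after padding to 1024x1024). Strassen reduces 8 recursive multiplications to 7 at each level.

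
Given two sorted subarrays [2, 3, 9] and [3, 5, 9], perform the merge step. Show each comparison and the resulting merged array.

Merging process:

Compare 2 vs 3: take 2 from left. Merged: [2]
Compare 3 vs 3: take 3 from left. Merged: [2, 3]
Compare 9 vs 3: take 3 from right. Merged: [2, 3, 3]
Compare 9 vs 5: take 5 from right. Merged: [2, 3, 3, 5]
Compare 9 vs 9: take 9 from left. Merged: [2, 3, 3, 5, 9]
Append remaining from right: [9]. Merged: [2, 3, 3, 5, 9, 9]

Final merged array: [2, 3, 3, 5, 9, 9]
Total comparisons: 5

The merged array is [2, 3, 3, 5, 9, 9], requiring 5 comparisons. The merge step runs in O(n) time where n is the total number of elements.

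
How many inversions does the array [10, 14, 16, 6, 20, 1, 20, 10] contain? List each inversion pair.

Finding inversions in [10, 14, 16, 6, 20, 1, 20, 10]:

(0, 3): arr[0]=10 > arr[3]=6
(0, 5): arr[0]=10 > arr[5]=1
(1, 3): arr[1]=14 > arr[3]=6
(1, 5): arr[1]=14 > arr[5]=1
(1, 7): arr[1]=14 > arr[7]=10
(2, 3): arr[2]=16 > arr[3]=6
(2, 5): arr[2]=16 > arr[5]=1
(2, 7): arr[2]=16 > arr[7]=10
(3, 5): arr[3]=6 > arr[5]=1
(4, 5): arr[4]=20 > arr[5]=1
(4, 7): arr[4]=20 > arr[7]=10
(6, 7): arr[6]=20 > arr[7]=10

Total inversions: 12

The array has 12 inversion(s): (0,3), (0,5), (1,3), (1,5), (1,7), (2,3), (2,5), (2,7), (3,5), (4,5), (4,7), (6,7). Each pair (i,j) satisfies i < j and arr[i] > arr[j].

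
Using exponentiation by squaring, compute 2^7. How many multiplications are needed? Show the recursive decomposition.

Computing 2^7 by squaring (build up from 2^1; each line after the first costs one multiplication):

2^1 = 2
2^2 = (2^1)^2 = 2^2 = 4
2^3 = 2 * 2^2 = 2 * 4 = 8
2^6 = (2^3)^2 = 8^2 = 64
2^7 = 2 * 2^6 = 2 * 64 = 128

Result: 128
Multiplications needed: 4 (4 lines after 2^1)

2^7 = 128. Using exponentiation by squaring, this requires 4 multiplications. The key idea: if the exponent is even, square the half-power; if odd, multiply by the base once.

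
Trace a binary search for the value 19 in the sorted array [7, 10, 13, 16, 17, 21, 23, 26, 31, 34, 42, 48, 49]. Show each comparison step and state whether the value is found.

Binary search for 19 in [7, 10, 13, 16, 17, 21, 23, 26, 31, 34, 42, 48, 49]:

lo=0, hi=12, mid=6, arr[mid]=23 -> 23 > 19, search left half
lo=0, hi=5, mid=2, arr[mid]=13 -> 13 < 19, search right half
lo=3, hi=5, mid=4, arr[mid]=17 -> 17 < 19, search right half
lo=5, hi=5, mid=5, arr[mid]=21 -> 21 > 19, search left half
lo=5 > hi=4, target 19 not found

Binary search determines that 19 is not in the array after 4 comparisons. The search space was exhausted without finding the target.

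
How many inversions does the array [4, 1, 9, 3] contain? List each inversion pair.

Finding inversions in [4, 1, 9, 3]:

(0, 1): arr[0]=4 > arr[1]=1
(0, 3): arr[0]=4 > arr[3]=3
(2, 3): arr[2]=9 > arr[3]=3

Total inversions: 3

The array has 3 inversion(s): (0,1), (0,3), (2,3). Each pair (i,j) satisfies i < j and arr[i] > arr[j].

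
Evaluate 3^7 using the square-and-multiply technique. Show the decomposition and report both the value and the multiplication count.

Computing 3^7 by squaring (build up from 3^1; each line after the first costs one multiplication):

3^1 = 3
3^2 = (3^1)^2 = 3^2 = 9
3^3 = 3 * 3^2 = 3 * 9 = 27
3^6 = (3^3)^2 = 27^2 = 729
3^7 = 3 * 3^6 = 3 * 729 = 2187

Result: 2187
Multiplications needed: 4 (4 lines after 3^1)

3^7 = 2187. Using exponentiation by squaring, this requires 4 multiplications. The key idea: if the exponent is even, square the half-power; if odd, multiply by the base once.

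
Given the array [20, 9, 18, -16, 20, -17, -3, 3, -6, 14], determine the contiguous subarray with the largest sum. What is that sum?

Using Kadane's algorithm on [20, 9, 18, -16, 20, -17, -3, 3, -6, 14]:

Scanning through the array:
Position 1 (value 9): max_ending_here = 29, max_so_far = 29
Position 2 (value 18): max_ending_here = 47, max_so_far = 47
Position 3 (value -16): max_ending_here = 31, max_so_far = 47
Position 4 (value 20): max_ending_here = 51, max_so_far = 51
Position 5 (value -17): max_ending_here = 34, max_so_far = 51
Position 6 (value -3): max_ending_here = 31, max_so_far = 51
Position 7 (value 3): max_ending_here = 34, max_so_far = 51
Position 8 (value -6): max_ending_here = 28, max_so_far = 51
Position 9 (value 14): max_ending_here = 42, max_so_far = 51

Maximum subarray: [20, 9, 18, -16, 20]
Maximum sum: 51

The maximum subarray is [20, 9, 18, -16, 20] with sum 51. This subarray runs from index 0 to index 4.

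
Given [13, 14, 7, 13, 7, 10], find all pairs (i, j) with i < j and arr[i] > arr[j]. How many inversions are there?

Finding inversions in [13, 14, 7, 13, 7, 10]:

(0, 2): arr[0]=13 > arr[2]=7
(0, 4): arr[0]=13 > arr[4]=7
(0, 5): arr[0]=13 > arr[5]=10
(1, 2): arr[1]=14 > arr[2]=7
(1, 3): arr[1]=14 > arr[3]=13
(1, 4): arr[1]=14 > arr[4]=7
(1, 5): arr[1]=14 > arr[5]=10
(3, 4): arr[3]=13 > arr[4]=7
(3, 5): arr[3]=13 > arr[5]=10

Total inversions: 9

The array has 9 inversion(s): (0,2), (0,4), (0,5), (1,2), (1,3), (1,4), (1,5), (3,4), (3,5). Each pair (i,j) satisfies i < j and arr[i] > arr[j].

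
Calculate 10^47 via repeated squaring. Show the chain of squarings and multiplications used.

Computing 10^47 by squaring (build up from 10^1; each line after the first costs one multiplication):

10^1 = 10
10^2 = (10^1)^2 = 10^2 = 100
10^4 = (10^2)^2 = 100^2 = 10000
10^5 = 10 * 10^4 = 10 * 10000 = 100000
10^10 = (10^5)^2 = 100000^2 = 10000000000
10^11 = 10 * 10^10 = 10 * 10000000000 = 100000000000
10^22 = (10^11)^2 = 100000000000^2 = 10000000000000000000000
10^23 = 10 * 10^22 = 10 * 10000000000000000000000 = 100000000000000000000000
10^46 = (10^23)^2 = 100000000000000000000000^2 = 10000000000000000000000000000000000000000000000
10^47 = 10 * 10^46 = 10 * 10000000000000000000000000000000000000000000000 = 100000000000000000000000000000000000000000000000

Result: 100000000000000000000000000000000000000000000000
Multiplications needed: 9 (9 lines after 10^1)

10^47 = 100000000000000000000000000000000000000000000000. Using exponentiation by squaring, this requires 9 multiplications. The key idea: if the exponent is even, square the half-power; if odd, multiply by the base once.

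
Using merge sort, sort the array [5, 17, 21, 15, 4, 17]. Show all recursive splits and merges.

Merge sort trace:

Split: [5, 17, 21, 15, 4, 17] -> [5, 17, 21] and [15, 4, 17]
  Split: [5, 17, 21] -> [5] and [17, 21]
    Split: [17, 21] -> [17] and [21]
    Merge: [17] + [21] -> [17, 21]
  Merge: [5] + [17, 21] -> [5, 17, 21]
  Split: [15, 4, 17] -> [15] and [4, 17]
    Split: [4, 17] -> [4] and [17]
    Merge: [4] + [17] -> [4, 17]
  Merge: [15] + [4, 17] -> [4, 15, 17]
Merge: [5, 17, 21] + [4, 15, 17] -> [4, 5, 15, 17, 17, 21]

Final sorted array: [4, 5, 15, 17, 17, 21]

The merge sort proceeds by recursively splitting the array and merging sorted halves.
After all merges, the sorted array is [4, 5, 15, 17, 17, 21].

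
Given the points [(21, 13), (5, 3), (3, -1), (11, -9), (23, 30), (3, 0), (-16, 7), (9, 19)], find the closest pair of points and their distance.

Computing all pairwise distances among 8 points:

d((21, 13), (5, 3)) = 18.868
d((21, 13), (3, -1)) = 22.8035
d((21, 13), (11, -9)) = 24.1661
d((21, 13), (23, 30)) = 17.1172
d((21, 13), (3, 0)) = 22.2036
d((21, 13), (-16, 7)) = 37.4833
d((21, 13), (9, 19)) = 13.4164
d((5, 3), (3, -1)) = 4.4721
d((5, 3), (11, -9)) = 13.4164
d((5, 3), (23, 30)) = 32.45
d((5, 3), (3, 0)) = 3.6056
d((5, 3), (-16, 7)) = 21.3776
d((5, 3), (9, 19)) = 16.4924
d((3, -1), (11, -9)) = 11.3137
d((3, -1), (23, 30)) = 36.8917
d((3, -1), (3, 0)) = 1.0 <-- minimum
d((3, -1), (-16, 7)) = 20.6155
d((3, -1), (9, 19)) = 20.8806
d((11, -9), (23, 30)) = 40.8044
d((11, -9), (3, 0)) = 12.0416
d((11, -9), (-16, 7)) = 31.3847
d((11, -9), (9, 19)) = 28.0713
d((23, 30), (3, 0)) = 36.0555
d((23, 30), (-16, 7)) = 45.2769
d((23, 30), (9, 19)) = 17.8045
d((3, 0), (-16, 7)) = 20.2485
d((3, 0), (9, 19)) = 19.9249
d((-16, 7), (9, 19)) = 27.7308

Closest pair: (3, -1) and (3, 0) with distance 1.0

The closest pair is (3, -1) and (3, 0) with Euclidean distance 1.0. For 8 points, brute-force pairwise comparison is shown above. For large n, the divide-and-conquer algorithm (sort by x, recurse on halves, check the dividing strip) achieves O(n log n).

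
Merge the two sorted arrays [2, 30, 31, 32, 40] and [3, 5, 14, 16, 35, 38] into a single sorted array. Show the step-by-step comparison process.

Merging process:

Compare 2 vs 3: take 2 from left. Merged: [2]
Compare 30 vs 3: take 3 from right. Merged: [2, 3]
Compare 30 vs 5: take 5 from right. Merged: [2, 3, 5]
Compare 30 vs 14: take 14 from right. Merged: [2, 3, 5, 14]
Compare 30 vs 16: take 16 from right. Merged: [2, 3, 5, 14, 16]
Compare 30 vs 35: take 30 from left. Merged: [2, 3, 5, 14, 16, 30]
Compare 31 vs 35: take 31 from left. Merged: [2, 3, 5, 14, 16, 30, 31]
Compare 32 vs 35: take 32 from left. Merged: [2, 3, 5, 14, 16, 30, 31, 32]
Compare 40 vs 35: take 35 from right. Merged: [2, 3, 5, 14, 16, 30, 31, 32, 35]
Compare 40 vs 38: take 38 from right. Merged: [2, 3, 5, 14, 16, 30, 31, 32, 35, 38]
Append remaining from left: [40]. Merged: [2, 3, 5, 14, 16, 30, 31, 32, 35, 38, 40]

Final merged array: [2, 3, 5, 14, 16, 30, 31, 32, 35, 38, 40]
Total comparisons: 10

The merged array is [2, 3, 5, 14, 16, 30, 31, 32, 35, 38, 40], requiring 10 comparisons. The merge step runs in O(n) time where n is the total number of elements.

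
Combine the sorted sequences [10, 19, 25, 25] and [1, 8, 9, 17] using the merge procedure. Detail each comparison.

Merging process:

Compare 10 vs 1: take 1 from right. Merged: [1]
Compare 10 vs 8: take 8 from right. Merged: [1, 8]
Compare 10 vs 9: take 9 from right. Merged: [1, 8, 9]
Compare 10 vs 17: take 10 from left. Merged: [1, 8, 9, 10]
Compare 19 vs 17: take 17 from right. Merged: [1, 8, 9, 10, 17]
Append remaining from left: [19, 25, 25]. Merged: [1, 8, 9, 10, 17, 19, 25, 25]

Final merged array: [1, 8, 9, 10, 17, 19, 25, 25]
Total comparisons: 5

The merged array is [1, 8, 9, 10, 17, 19, 25, 25], requiring 5 comparisons. The merge step runs in O(n) time where n is the total number of elements.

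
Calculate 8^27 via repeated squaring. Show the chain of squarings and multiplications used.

Computing 8^27 by squaring (build up from 8^1; each line after the first costs one multiplication):

8^1 = 8
8^2 = (8^1)^2 = 8^2 = 64
8^3 = 8 * 8^2 = 8 * 64 = 512
8^6 = (8^3)^2 = 512^2 = 262144
8^12 = (8^6)^2 = 262144^2 = 68719476736
8^13 = 8 * 8^12 = 8 * 68719476736 = 549755813888
8^26 = (8^13)^2 = 549755813888^2 = 302231454903657293676544
8^27 = 8 * 8^26 = 8 * 302231454903657293676544 = 2417851639229258349412352

Result: 2417851639229258349412352
Multiplications needed: 7 (7 lines after 8^1)

8^27 = 2417851639229258349412352. Using exponentiation by squaring, this requires 7 multiplications. The key idea: if the exponent is even, square the half-power; if odd, multiply by the base once.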